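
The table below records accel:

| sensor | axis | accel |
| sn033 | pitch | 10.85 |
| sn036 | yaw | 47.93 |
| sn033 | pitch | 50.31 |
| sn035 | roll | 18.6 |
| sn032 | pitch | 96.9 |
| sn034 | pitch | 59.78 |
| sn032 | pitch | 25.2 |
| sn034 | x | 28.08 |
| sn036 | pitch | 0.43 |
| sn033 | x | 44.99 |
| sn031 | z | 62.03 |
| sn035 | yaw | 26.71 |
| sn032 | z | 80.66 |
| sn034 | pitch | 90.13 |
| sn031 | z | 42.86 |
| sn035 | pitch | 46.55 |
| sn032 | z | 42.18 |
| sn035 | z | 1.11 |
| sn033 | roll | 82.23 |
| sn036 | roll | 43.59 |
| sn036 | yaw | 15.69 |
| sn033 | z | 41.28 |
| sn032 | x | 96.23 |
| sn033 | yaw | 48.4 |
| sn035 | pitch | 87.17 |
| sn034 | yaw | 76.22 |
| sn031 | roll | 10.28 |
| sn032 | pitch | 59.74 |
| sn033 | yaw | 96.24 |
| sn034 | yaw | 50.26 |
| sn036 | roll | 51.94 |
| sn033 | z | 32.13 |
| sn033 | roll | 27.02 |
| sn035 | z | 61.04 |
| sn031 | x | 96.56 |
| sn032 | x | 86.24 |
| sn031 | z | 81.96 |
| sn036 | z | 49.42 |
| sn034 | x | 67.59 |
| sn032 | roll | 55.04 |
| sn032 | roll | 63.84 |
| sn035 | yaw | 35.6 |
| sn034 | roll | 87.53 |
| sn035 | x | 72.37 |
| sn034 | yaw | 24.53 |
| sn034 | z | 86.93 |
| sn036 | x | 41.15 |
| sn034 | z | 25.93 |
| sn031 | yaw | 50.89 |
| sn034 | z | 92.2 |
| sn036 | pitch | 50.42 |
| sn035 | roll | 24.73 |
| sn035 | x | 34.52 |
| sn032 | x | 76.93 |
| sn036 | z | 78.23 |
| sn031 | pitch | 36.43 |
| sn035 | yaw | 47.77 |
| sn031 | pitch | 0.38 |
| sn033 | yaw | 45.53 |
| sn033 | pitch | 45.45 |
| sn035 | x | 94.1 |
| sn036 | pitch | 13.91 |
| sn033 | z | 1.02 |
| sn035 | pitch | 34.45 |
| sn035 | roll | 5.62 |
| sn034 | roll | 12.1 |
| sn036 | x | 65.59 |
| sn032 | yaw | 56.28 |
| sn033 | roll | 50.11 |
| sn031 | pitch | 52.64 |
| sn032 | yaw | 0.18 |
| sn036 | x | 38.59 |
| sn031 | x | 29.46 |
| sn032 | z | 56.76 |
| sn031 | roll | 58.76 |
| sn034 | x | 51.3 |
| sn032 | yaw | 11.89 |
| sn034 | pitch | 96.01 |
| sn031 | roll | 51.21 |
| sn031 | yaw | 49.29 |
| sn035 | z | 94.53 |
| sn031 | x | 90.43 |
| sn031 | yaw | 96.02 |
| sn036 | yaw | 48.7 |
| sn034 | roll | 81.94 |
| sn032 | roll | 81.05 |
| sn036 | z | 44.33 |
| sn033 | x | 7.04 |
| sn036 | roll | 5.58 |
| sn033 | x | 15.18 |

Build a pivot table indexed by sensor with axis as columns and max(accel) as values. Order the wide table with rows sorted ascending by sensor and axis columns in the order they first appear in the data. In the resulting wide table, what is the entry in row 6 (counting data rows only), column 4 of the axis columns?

With rows sorted ascending by sensor, row 6 is sensor=sn036. axis columns in first-appearance order: pitch, yaw, roll, x, z; column 4 is x.
Long rows with sensor=sn036, axis=x: max(41.15, 65.59, 38.59) = 65.59.

65.59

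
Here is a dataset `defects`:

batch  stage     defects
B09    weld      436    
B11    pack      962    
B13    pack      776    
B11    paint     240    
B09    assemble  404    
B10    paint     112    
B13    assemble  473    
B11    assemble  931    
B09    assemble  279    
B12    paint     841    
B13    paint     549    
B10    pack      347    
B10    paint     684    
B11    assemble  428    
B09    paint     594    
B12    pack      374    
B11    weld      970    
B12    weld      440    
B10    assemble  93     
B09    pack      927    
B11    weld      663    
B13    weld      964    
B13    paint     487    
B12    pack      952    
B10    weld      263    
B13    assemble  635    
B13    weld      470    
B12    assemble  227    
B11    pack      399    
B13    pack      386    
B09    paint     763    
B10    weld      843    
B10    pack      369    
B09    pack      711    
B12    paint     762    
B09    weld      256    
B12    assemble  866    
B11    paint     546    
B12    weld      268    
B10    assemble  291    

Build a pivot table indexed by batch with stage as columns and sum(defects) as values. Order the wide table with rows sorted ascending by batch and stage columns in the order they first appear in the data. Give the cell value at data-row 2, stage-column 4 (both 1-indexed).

With rows sorted ascending by batch, row 2 is batch=B10. stage columns in first-appearance order: weld, pack, paint, assemble; column 4 is assemble.
Long rows with batch=B10, stage=assemble: 93 + 291 = 384.

384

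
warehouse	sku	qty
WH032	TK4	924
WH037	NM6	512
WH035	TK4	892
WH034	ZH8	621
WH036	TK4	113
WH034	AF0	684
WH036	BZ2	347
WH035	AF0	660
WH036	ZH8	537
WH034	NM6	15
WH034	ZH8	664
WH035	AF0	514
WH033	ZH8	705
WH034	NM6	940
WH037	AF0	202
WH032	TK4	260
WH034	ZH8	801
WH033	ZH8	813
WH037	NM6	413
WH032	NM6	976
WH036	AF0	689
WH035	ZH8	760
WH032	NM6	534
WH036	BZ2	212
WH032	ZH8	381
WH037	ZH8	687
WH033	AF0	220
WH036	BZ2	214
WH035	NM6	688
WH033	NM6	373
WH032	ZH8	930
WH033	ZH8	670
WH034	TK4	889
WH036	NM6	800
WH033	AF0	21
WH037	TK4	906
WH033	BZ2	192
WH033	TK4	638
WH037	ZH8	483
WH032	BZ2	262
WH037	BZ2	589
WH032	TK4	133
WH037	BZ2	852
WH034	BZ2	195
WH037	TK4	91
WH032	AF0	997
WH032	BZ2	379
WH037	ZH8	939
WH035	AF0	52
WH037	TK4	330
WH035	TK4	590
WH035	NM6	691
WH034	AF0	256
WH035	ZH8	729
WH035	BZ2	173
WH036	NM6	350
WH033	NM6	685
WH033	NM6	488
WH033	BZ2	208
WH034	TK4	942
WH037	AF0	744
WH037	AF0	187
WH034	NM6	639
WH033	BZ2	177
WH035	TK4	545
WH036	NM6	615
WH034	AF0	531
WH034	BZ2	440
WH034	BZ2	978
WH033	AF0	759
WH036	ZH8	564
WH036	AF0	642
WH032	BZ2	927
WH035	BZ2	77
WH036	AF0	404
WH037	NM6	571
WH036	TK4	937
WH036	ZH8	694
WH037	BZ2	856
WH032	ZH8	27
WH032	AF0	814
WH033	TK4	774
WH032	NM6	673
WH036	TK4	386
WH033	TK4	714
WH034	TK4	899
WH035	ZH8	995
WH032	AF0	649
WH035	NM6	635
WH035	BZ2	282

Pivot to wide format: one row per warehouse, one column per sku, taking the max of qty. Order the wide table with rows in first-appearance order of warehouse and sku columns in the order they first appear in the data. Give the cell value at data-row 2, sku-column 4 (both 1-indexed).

With rows in first-appearance order of warehouse, row 2 is warehouse=WH037. sku columns in first-appearance order: TK4, NM6, ZH8, AF0, BZ2; column 4 is AF0.
Long rows with warehouse=WH037, sku=AF0: max(202, 744, 187) = 744.

744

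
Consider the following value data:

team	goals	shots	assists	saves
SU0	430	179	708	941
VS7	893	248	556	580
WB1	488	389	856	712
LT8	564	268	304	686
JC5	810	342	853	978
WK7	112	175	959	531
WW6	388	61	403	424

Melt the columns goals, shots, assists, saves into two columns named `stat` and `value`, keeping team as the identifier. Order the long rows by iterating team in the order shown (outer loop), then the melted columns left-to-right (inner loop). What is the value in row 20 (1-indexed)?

28 rows total (7 × 4). Row 20: index ⌊(20-1)/4⌋ = 4 into team → JC5; (20-1) mod 4 = 3 into the melted columns → saves.
So row 20 is (JC5, saves, 978); value = 978.

978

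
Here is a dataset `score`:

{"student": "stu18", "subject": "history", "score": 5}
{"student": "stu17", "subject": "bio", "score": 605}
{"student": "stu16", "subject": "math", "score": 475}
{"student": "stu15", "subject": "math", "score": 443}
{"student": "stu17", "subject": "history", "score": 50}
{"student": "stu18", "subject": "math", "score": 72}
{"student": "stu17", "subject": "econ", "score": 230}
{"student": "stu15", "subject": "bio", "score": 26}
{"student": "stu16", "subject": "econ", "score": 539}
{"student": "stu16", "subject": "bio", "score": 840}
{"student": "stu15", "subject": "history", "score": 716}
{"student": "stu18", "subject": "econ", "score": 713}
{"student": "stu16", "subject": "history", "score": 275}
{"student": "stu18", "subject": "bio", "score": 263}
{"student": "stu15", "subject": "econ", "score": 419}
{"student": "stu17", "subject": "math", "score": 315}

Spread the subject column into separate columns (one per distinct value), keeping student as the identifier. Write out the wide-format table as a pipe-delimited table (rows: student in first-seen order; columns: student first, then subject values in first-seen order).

Columns: student plus the 4 distinct subject values (history, bio, math, econ).
For example, row stu18 column history takes score=5 from the long row (stu18, history).

| student | history | bio | math | econ |
| stu18 | 5 | 263 | 72 | 713 |
| stu17 | 50 | 605 | 315 | 230 |
| stu16 | 275 | 840 | 475 | 539 |
| stu15 | 716 | 26 | 443 | 419 |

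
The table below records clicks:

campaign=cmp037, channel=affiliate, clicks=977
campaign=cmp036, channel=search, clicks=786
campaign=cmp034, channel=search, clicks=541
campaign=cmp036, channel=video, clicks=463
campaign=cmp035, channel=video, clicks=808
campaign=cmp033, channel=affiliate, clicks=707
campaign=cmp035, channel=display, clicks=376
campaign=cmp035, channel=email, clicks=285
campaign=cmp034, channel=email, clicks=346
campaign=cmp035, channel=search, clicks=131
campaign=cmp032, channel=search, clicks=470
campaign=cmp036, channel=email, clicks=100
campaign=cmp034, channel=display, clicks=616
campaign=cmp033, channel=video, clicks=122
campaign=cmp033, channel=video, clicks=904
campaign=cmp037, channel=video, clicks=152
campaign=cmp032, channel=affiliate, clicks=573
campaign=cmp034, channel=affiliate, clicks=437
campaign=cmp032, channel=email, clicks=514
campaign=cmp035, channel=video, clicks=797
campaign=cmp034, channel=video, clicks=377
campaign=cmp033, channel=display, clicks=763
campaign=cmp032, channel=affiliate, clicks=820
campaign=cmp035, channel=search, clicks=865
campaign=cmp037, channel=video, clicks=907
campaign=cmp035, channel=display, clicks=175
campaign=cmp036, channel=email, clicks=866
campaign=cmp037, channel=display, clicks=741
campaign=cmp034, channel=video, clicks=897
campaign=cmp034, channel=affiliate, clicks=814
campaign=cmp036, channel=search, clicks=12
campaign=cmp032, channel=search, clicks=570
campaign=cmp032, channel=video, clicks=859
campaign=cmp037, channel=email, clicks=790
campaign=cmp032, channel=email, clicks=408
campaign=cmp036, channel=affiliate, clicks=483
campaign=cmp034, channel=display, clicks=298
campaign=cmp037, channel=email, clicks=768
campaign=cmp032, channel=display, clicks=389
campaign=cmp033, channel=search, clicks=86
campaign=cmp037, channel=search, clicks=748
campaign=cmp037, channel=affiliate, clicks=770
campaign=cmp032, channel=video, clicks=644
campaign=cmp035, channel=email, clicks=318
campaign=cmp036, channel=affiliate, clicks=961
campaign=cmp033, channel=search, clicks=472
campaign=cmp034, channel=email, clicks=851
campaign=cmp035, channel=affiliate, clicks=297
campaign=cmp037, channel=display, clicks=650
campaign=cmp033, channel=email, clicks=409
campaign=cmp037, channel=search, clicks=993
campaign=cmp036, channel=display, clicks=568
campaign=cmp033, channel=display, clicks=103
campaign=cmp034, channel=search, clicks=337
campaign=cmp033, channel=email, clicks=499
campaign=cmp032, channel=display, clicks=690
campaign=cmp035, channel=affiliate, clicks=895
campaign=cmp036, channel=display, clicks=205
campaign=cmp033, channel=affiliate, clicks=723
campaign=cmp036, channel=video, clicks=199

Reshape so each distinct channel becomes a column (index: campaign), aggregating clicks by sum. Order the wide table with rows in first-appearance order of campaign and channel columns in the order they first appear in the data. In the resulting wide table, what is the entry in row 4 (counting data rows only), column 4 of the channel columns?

With rows in first-appearance order of campaign, row 4 is campaign=cmp035. channel columns in first-appearance order: affiliate, search, video, display, email; column 4 is display.
Long rows with campaign=cmp035, channel=display: 376 + 175 = 551.

551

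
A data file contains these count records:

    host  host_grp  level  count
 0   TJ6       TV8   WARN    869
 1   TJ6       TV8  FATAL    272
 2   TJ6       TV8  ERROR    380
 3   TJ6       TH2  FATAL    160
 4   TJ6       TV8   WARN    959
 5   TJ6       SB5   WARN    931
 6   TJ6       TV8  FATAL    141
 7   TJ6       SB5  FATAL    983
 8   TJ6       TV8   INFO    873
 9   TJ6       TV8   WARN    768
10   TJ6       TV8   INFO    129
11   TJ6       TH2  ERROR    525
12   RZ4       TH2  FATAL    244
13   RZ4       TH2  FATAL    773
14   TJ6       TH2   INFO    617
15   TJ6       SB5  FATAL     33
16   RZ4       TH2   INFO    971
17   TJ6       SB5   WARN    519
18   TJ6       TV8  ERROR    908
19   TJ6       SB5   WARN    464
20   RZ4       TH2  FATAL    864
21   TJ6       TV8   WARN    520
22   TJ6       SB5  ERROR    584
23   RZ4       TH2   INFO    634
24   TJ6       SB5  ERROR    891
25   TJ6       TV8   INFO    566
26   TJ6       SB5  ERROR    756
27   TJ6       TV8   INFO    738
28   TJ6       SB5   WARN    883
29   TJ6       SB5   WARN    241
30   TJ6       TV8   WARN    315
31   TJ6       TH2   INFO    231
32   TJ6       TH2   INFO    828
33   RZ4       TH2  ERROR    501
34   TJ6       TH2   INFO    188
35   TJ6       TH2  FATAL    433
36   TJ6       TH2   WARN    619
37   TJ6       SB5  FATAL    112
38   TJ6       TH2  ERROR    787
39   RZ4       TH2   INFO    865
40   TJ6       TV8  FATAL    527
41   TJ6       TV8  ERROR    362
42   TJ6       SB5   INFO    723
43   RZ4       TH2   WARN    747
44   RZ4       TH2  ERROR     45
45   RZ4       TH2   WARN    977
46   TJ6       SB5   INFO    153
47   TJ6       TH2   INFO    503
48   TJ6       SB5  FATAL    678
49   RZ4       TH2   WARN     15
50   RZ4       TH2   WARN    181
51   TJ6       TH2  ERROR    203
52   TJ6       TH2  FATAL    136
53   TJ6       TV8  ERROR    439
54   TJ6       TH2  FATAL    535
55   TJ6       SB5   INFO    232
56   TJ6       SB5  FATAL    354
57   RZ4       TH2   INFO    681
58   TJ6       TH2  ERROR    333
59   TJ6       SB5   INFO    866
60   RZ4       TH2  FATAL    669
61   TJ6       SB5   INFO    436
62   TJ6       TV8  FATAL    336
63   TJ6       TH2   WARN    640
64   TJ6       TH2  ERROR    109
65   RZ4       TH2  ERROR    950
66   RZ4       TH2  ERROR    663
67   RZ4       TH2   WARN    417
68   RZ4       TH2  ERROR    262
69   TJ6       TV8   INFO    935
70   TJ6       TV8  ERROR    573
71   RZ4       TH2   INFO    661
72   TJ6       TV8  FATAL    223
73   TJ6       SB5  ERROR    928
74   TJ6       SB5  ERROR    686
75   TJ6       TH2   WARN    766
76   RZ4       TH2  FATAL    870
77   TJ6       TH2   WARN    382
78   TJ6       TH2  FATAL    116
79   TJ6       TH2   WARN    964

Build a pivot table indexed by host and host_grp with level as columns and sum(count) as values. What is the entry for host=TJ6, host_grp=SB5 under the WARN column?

Rows with host=TJ6, host_grp=SB5 and level=WARN: count values are 931, 519, 464, 883, 241.
931 + 519 + 464 + 883 + 241 = 3038.

3038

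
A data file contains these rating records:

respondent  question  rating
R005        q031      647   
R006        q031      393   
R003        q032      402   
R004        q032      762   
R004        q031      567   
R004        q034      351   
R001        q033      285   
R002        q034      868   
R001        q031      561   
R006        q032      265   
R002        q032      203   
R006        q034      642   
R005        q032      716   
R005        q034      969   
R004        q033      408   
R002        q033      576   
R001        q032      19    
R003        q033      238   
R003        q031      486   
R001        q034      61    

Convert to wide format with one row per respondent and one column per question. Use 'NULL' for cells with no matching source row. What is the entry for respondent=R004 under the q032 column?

762

The long row with respondent=R004, question=q032 has rating=762.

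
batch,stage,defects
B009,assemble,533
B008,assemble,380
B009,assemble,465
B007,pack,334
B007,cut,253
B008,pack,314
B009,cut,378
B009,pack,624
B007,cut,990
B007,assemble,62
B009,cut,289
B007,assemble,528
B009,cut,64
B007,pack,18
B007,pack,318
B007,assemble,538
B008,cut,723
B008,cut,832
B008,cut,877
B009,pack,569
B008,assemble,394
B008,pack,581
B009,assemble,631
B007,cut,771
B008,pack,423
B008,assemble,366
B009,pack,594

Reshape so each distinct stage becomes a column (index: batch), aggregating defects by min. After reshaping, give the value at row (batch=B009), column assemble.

465

Rows with batch=B009 and stage=assemble: defects values are 533, 465, 631.
min(533, 465, 631) = 465.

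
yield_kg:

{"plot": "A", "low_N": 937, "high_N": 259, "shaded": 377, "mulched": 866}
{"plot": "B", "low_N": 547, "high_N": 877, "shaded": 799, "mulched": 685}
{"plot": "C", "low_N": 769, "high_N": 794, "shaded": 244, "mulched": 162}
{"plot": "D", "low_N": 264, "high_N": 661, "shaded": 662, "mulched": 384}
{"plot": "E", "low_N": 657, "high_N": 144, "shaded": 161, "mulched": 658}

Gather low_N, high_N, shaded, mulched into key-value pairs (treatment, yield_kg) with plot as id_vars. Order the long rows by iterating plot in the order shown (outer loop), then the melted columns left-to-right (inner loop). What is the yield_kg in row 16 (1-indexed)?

384

20 rows total (5 × 4). Row 16: index ⌊(16-1)/4⌋ = 3 into plot → D; (16-1) mod 4 = 3 into the melted columns → mulched.
So row 16 is (D, mulched, 384); yield_kg = 384.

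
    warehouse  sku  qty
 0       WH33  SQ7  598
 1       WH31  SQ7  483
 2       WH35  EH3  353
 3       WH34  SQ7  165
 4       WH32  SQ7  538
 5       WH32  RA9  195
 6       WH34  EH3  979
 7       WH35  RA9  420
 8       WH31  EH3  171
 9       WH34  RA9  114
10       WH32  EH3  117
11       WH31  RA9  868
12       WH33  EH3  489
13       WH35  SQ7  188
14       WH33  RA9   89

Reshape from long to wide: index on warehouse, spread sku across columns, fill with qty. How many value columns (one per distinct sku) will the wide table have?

3

3 distinct sku values: EH3, RA9, SQ7.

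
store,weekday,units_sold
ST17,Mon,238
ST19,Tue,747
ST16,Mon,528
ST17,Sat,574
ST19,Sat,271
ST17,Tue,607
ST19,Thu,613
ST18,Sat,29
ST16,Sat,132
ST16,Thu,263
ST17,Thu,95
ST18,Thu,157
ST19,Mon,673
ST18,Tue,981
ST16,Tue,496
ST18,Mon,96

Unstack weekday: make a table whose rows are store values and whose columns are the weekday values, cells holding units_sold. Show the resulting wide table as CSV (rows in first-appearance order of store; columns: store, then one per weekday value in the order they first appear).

Columns: store plus the 4 distinct weekday values (Mon, Tue, Sat, Thu).
For example, row ST17 column Mon takes units_sold=238 from the long row (ST17, Mon).

store,Mon,Tue,Sat,Thu
ST17,238,607,574,95
ST19,673,747,271,613
ST16,528,496,132,263
ST18,96,981,29,157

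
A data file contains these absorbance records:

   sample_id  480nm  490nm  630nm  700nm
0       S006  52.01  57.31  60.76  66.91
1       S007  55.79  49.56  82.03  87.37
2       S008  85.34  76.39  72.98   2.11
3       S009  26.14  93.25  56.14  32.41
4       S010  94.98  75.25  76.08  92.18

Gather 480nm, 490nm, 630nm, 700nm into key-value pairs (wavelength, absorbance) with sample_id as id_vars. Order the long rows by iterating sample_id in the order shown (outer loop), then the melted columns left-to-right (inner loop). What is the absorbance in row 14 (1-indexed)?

20 rows total (5 × 4). Row 14: index ⌊(14-1)/4⌋ = 3 into sample_id → S009; (14-1) mod 4 = 1 into the melted columns → 490nm.
So row 14 is (S009, 490nm, 93.25); absorbance = 93.25.

93.25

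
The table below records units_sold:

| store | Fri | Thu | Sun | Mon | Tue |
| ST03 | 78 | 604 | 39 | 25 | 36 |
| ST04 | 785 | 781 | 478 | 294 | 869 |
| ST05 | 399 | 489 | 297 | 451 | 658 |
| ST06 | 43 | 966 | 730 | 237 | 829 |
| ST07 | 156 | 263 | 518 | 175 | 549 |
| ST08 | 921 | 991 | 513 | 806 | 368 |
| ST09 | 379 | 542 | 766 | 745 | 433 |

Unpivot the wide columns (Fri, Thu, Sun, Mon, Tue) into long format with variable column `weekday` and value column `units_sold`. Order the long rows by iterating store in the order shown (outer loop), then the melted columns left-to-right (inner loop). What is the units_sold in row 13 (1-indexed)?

297

35 rows total (7 × 5). Row 13: index ⌊(13-1)/5⌋ = 2 into store → ST05; (13-1) mod 5 = 2 into the melted columns → Sun.
So row 13 is (ST05, Sun, 297); units_sold = 297.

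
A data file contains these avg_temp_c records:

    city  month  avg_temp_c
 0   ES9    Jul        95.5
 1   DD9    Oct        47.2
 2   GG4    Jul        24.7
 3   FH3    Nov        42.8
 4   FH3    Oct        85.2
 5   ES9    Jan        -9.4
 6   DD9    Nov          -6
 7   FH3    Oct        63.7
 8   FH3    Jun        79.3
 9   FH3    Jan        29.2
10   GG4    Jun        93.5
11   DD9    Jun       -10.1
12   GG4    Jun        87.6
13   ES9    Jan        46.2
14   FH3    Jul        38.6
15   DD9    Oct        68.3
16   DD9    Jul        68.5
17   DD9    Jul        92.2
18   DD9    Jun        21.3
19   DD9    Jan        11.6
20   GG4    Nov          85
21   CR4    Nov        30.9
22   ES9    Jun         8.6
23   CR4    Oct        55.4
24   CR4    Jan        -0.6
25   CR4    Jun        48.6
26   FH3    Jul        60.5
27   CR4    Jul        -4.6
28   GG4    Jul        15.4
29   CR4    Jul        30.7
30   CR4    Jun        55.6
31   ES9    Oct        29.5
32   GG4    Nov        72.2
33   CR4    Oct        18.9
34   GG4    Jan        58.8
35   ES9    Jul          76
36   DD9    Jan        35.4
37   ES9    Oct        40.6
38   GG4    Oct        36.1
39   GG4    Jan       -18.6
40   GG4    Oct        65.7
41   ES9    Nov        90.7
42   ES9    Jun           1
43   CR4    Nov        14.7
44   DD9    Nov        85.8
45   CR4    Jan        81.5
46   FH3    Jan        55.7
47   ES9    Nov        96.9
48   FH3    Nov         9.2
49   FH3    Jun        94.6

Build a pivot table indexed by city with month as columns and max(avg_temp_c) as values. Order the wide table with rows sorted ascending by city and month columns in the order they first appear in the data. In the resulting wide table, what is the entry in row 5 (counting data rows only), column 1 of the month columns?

With rows sorted ascending by city, row 5 is city=GG4. month columns in first-appearance order: Jul, Oct, Nov, Jan, Jun; column 1 is Jul.
Long rows with city=GG4, month=Jul: max(24.7, 15.4) = 24.7.

24.7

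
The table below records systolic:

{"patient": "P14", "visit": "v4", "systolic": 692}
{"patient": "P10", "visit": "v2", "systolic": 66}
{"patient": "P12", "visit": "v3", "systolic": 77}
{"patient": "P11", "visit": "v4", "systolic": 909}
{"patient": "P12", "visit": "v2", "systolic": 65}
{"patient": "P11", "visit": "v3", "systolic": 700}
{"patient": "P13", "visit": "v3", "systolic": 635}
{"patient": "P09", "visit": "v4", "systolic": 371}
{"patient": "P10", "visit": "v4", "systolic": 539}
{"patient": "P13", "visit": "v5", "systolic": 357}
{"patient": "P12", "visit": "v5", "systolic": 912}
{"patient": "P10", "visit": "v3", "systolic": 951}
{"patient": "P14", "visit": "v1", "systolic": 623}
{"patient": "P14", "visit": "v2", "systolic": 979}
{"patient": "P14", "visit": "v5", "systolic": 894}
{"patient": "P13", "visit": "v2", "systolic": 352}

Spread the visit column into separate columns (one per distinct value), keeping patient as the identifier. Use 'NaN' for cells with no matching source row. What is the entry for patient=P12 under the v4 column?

NaN

No long-format row has patient=P12 and visit=v4, so the cell is NaN.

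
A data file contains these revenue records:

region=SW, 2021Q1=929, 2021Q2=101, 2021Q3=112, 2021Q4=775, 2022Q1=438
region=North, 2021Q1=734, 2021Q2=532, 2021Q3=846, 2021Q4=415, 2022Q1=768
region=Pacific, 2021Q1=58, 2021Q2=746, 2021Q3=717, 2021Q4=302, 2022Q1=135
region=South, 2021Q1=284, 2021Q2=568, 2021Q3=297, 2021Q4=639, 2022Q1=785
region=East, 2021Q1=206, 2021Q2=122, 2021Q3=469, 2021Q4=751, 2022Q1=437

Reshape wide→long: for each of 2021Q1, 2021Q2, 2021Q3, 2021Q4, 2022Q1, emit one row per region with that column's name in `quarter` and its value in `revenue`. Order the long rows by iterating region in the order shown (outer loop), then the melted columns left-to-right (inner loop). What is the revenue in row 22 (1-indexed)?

25 rows total (5 × 5). Row 22: index ⌊(22-1)/5⌋ = 4 into region → East; (22-1) mod 5 = 1 into the melted columns → 2021Q2.
So row 22 is (East, 2021Q2, 122); revenue = 122.

122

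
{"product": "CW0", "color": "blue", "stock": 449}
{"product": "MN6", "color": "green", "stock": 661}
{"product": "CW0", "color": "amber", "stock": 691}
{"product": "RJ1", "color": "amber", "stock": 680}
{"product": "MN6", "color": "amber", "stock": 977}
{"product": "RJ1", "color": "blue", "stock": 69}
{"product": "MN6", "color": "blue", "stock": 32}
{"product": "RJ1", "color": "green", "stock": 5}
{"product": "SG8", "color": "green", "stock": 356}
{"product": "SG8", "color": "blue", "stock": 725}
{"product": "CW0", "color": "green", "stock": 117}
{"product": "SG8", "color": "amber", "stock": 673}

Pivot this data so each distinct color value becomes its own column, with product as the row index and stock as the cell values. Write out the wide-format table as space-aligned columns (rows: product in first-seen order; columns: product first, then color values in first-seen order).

product  blue  green  amber
CW0      449   117    691  
MN6      32    661    977  
RJ1      69    5      680  
SG8      725   356    673  

Columns: product plus the 3 distinct color values (blue, green, amber).
For example, row CW0 column blue takes stock=449 from the long row (CW0, blue).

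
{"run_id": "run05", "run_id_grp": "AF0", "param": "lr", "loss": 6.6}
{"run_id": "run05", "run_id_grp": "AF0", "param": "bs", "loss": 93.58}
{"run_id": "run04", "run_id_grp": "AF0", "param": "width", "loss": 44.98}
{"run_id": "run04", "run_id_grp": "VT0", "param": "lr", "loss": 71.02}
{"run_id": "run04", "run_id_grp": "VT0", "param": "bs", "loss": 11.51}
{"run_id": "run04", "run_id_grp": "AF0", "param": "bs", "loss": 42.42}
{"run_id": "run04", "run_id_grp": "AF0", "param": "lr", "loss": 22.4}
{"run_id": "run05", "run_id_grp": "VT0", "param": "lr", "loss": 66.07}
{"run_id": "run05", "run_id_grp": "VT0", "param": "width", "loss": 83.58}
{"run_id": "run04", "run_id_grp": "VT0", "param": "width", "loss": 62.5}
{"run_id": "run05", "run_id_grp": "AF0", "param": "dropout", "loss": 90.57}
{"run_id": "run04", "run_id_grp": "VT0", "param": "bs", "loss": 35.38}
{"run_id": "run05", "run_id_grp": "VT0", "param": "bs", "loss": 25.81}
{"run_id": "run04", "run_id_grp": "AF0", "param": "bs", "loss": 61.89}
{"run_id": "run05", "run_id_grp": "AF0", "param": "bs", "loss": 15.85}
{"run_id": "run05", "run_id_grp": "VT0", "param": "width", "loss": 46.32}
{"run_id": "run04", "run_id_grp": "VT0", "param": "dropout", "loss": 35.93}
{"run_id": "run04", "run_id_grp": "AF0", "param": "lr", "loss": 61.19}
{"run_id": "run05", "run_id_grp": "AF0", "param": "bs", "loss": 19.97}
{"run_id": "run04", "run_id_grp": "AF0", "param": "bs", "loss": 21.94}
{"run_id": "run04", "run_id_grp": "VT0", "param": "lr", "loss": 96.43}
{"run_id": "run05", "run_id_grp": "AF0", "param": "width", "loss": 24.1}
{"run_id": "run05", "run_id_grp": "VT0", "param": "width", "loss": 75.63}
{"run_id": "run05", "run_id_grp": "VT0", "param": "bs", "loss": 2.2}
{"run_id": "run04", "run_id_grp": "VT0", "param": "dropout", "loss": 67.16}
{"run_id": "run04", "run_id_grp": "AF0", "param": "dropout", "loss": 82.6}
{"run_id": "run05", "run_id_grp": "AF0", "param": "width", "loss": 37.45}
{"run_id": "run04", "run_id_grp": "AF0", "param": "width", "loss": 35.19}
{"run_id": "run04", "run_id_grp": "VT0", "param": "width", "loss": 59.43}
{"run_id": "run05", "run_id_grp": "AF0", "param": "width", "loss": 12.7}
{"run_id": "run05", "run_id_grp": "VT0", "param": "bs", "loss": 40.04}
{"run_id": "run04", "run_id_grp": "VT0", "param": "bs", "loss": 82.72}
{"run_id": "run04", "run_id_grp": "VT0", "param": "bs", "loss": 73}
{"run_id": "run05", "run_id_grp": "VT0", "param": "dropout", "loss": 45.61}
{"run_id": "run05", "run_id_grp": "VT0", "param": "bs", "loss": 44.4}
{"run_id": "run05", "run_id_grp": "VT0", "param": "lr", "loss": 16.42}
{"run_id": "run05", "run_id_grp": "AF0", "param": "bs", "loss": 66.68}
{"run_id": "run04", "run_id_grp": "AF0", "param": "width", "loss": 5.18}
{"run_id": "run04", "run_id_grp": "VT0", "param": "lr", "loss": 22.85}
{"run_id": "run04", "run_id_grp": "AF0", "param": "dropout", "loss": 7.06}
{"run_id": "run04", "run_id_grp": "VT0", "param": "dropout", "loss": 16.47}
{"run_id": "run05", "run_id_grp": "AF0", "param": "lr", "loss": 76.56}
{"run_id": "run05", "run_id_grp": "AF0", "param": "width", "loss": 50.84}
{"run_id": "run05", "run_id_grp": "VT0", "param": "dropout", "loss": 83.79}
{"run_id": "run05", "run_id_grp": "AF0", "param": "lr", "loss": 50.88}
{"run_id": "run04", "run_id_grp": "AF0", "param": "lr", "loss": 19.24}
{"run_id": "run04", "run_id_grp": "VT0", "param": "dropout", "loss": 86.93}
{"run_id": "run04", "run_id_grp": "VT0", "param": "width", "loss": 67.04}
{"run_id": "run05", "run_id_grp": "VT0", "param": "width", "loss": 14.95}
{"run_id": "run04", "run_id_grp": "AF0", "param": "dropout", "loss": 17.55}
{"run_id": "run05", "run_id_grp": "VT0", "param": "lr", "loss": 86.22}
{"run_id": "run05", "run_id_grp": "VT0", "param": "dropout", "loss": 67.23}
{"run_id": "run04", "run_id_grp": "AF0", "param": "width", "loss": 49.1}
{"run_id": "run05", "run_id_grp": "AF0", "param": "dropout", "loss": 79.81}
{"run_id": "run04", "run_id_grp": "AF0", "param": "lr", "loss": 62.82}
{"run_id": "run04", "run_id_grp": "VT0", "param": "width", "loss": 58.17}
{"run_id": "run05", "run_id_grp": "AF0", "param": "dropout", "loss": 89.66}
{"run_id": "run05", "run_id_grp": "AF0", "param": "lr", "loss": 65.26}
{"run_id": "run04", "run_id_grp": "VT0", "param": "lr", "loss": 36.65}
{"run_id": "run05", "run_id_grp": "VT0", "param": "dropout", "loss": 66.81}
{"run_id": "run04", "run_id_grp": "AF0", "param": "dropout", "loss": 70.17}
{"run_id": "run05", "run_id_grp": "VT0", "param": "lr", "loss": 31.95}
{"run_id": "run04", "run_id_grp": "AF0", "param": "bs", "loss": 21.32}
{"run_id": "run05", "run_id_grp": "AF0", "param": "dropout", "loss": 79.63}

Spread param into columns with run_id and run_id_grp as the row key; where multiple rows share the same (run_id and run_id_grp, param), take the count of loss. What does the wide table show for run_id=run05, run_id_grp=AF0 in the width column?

Rows with run_id=run05, run_id_grp=AF0 and param=width: loss values are 24.1, 37.45, 12.7, 50.84.
4 rows match — count = 4.

4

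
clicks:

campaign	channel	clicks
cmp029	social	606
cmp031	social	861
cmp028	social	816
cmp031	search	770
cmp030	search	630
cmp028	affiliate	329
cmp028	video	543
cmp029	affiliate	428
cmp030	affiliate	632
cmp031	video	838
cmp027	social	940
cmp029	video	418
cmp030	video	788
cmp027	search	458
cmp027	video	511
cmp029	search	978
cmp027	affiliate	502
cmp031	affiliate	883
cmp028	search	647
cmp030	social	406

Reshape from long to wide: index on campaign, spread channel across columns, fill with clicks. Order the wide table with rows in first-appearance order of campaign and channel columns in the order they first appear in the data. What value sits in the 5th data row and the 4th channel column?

With rows in first-appearance order of campaign, row 5 is campaign=cmp027. channel columns in first-appearance order: social, search, affiliate, video; column 4 is video.
Long rows with campaign=cmp027, channel=video: clicks = 511.

511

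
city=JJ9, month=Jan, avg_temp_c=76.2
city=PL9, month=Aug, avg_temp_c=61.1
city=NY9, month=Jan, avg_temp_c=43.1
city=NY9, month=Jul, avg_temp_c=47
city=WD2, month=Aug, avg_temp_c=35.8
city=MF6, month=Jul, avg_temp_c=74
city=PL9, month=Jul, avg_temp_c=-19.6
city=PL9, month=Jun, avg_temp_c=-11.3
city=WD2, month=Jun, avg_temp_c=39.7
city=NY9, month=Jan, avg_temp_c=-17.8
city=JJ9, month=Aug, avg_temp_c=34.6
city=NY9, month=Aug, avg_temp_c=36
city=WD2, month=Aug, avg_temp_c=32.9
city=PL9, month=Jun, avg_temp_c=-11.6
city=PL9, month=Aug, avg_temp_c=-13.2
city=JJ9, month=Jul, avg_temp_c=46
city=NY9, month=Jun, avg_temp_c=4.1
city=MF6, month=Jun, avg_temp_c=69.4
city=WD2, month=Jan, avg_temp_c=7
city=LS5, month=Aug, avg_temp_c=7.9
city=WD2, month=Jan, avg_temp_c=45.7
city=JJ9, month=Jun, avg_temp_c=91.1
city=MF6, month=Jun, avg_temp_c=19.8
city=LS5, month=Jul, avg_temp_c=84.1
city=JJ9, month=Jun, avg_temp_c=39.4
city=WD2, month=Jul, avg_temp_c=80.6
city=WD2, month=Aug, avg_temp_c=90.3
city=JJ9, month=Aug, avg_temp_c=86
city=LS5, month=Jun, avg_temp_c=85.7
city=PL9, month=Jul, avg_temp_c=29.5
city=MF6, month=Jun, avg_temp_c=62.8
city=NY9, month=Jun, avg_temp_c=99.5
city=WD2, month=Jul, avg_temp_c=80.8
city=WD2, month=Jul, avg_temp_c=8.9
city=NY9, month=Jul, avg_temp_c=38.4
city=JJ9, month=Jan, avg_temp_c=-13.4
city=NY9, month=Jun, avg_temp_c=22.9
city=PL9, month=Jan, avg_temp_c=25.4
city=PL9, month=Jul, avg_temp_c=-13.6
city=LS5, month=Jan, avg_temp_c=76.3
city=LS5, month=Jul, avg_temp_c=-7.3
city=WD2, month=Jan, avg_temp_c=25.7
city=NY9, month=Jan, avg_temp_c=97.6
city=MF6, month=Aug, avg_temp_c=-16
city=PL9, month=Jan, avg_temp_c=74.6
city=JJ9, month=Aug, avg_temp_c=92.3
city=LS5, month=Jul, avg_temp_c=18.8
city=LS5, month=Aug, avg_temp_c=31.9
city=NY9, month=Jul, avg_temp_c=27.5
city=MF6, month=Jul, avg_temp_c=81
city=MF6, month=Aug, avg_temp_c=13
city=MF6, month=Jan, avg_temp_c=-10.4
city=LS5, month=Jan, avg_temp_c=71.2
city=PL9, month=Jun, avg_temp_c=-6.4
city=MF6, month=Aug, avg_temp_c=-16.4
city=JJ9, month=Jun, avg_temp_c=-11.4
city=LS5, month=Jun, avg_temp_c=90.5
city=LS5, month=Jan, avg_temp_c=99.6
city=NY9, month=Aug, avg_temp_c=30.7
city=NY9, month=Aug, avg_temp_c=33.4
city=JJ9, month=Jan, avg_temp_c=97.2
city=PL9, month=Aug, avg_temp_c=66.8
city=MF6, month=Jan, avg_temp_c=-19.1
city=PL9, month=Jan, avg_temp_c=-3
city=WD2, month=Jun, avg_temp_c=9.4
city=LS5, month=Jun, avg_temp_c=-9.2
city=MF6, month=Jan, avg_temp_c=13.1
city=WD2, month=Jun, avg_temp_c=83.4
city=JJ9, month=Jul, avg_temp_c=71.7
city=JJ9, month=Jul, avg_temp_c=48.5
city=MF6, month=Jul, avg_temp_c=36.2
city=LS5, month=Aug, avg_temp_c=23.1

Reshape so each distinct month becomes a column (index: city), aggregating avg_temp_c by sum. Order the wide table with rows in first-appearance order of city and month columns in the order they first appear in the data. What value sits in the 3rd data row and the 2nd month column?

100.1

With rows in first-appearance order of city, row 3 is city=NY9. month columns in first-appearance order: Jan, Aug, Jul, Jun; column 2 is Aug.
Long rows with city=NY9, month=Aug: 36 + 30.7 + 33.4 = 100.1.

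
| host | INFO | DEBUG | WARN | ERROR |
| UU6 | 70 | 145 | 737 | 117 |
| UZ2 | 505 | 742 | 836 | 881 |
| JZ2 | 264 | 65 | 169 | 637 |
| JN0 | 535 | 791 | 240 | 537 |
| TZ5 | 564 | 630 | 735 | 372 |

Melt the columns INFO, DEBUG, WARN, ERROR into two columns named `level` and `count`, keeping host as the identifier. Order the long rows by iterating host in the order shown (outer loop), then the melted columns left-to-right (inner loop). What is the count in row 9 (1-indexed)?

20 rows total (5 × 4). Row 9: index ⌊(9-1)/4⌋ = 2 into host → JZ2; (9-1) mod 4 = 0 into the melted columns → INFO.
So row 9 is (JZ2, INFO, 264); count = 264.

264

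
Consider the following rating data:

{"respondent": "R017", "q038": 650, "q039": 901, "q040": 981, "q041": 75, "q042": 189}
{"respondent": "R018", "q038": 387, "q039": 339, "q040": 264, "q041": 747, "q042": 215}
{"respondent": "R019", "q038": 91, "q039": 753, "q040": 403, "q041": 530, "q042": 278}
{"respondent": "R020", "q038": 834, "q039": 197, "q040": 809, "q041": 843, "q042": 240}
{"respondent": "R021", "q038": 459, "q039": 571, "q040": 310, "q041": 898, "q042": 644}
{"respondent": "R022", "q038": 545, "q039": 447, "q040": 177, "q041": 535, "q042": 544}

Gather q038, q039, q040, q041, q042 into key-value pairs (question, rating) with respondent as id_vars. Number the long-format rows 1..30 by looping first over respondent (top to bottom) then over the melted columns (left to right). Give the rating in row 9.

30 rows total (6 × 5). Row 9: index ⌊(9-1)/5⌋ = 1 into respondent → R018; (9-1) mod 5 = 3 into the melted columns → q041.
So row 9 is (R018, q041, 747); rating = 747.

747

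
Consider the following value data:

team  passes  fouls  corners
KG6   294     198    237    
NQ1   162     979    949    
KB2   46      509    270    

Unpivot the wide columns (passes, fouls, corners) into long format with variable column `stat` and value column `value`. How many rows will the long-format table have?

3 team values × 3 melted columns = 9 rows.

9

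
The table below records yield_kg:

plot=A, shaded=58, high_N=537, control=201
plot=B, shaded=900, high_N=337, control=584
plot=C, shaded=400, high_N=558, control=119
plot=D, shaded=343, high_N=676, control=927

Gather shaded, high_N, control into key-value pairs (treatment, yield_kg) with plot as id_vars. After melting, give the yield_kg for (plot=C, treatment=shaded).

400

Unpivoting turns each (plot, wide-column) pair into one long row.
The wide cell at row C, column shaded holds 400, so the long row (C, shaded) has yield_kg=400.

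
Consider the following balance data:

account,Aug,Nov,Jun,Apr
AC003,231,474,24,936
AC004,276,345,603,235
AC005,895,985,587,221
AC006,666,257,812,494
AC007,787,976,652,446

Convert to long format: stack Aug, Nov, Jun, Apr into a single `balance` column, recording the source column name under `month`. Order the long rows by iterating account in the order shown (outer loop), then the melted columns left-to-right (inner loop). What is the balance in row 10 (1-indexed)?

985

20 rows total (5 × 4). Row 10: index ⌊(10-1)/4⌋ = 2 into account → AC005; (10-1) mod 4 = 1 into the melted columns → Nov.
So row 10 is (AC005, Nov, 985); balance = 985.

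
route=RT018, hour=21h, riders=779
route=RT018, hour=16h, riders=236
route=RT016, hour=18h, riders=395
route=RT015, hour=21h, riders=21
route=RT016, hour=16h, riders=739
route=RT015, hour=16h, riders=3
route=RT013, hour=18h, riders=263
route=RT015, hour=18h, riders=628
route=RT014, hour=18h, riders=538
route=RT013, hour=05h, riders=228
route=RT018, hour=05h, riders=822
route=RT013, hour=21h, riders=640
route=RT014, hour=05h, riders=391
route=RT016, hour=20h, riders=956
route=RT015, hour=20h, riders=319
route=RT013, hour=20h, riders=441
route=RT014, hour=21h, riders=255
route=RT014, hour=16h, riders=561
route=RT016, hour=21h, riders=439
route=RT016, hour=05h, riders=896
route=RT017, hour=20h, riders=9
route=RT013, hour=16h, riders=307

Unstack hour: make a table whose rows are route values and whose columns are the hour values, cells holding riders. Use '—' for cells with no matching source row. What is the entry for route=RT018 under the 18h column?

No long-format row has route=RT018 and hour=18h, so the cell is —.

—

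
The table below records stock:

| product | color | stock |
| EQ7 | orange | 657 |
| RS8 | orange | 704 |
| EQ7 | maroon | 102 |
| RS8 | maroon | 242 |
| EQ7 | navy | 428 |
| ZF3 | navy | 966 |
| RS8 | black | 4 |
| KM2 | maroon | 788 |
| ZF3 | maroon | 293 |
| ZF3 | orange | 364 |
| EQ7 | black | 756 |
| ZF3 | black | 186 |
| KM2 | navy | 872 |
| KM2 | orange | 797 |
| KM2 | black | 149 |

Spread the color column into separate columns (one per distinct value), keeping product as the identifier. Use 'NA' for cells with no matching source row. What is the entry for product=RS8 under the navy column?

NA

No long-format row has product=RS8 and color=navy, so the cell is NA.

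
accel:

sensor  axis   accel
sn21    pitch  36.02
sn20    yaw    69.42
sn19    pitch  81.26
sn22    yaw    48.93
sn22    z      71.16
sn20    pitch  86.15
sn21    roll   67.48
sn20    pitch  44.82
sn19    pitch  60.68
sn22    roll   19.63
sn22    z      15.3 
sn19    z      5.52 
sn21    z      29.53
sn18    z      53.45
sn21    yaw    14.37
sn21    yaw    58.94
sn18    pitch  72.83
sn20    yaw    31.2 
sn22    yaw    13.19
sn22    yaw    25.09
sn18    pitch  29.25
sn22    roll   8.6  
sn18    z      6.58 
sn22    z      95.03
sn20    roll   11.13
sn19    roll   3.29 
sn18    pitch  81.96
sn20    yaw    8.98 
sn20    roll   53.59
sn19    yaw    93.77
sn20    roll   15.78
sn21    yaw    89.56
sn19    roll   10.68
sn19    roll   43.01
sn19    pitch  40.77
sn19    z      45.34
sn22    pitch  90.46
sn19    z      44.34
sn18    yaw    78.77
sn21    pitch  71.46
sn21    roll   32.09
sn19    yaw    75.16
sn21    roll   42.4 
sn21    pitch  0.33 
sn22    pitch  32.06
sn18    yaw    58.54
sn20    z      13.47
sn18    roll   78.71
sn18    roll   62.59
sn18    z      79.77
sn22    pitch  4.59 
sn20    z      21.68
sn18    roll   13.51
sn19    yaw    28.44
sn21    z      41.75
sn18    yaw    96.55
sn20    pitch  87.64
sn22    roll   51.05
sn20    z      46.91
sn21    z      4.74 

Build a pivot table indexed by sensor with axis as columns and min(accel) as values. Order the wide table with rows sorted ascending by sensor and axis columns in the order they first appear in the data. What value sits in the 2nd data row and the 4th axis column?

3.29

With rows sorted ascending by sensor, row 2 is sensor=sn19. axis columns in first-appearance order: pitch, yaw, z, roll; column 4 is roll.
Long rows with sensor=sn19, axis=roll: min(3.29, 10.68, 43.01) = 3.29.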